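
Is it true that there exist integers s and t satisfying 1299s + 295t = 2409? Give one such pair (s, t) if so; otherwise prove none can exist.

Since gcd(1299, 295) = 1, every integer is an integer combination of 1299 and 295.
Run the Euclidean algorithm on 1299 and 295: 1299 = 4·295 + 119, 295 = 2·119 + 57, 119 = 2·57 + 5, 57 = 11·5 + 2, 5 = 2·2 + 1, 2 = 2·1 + 0.
Unwinding: 1 = 5 − 2·2 = 5 − 2·(57 − 11·5) = −2·57 + 23·5 = −2·57 + 23·(119 − 2·57) = 23·119 − 48·57 = 23·119 − 48·(295 − 2·119) = −48·295 + 119·119 = −48·295 + 119·(1299 − 4·295) = 119·1299 − 524·295, i.e. 1299·119 + 295·(-524) = 1.
Scaling by 2409 gives the particular solution (s, t) = (286671, -1262316).
Subtracting 971·295 from s and adding 971·1299 to t gives the tidier solution (226, -987).
Check: 1299·226 + 295·(-987) = 293574 − 291165 = 2409. ✓

s = 226, t = -987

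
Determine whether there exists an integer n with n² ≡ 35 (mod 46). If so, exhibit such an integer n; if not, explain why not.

n = 9

n = 9 works: 9² = 81, and 81 − 35 = 46 = 1·46.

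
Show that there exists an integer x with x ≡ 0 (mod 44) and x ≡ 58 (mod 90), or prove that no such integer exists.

gcd(44, 90) = 2. A simultaneous solution exists iff 0 ≡ 58 (mod 2); here 0 mod 2 = 0 = 58 mod 2, so it does.
Put x = 0 + 44t, so we need 44t ≡ 58 (mod 90), equivalently (divide by 2) 22t ≡ 29 (mod 45).
Note 22·43 = 946 ≡ 1 (mod 45) (as 946 − 1 = 21·45), so 22⁻¹ ≡ 43.
Multiplying by 43: t ≡ 43·29 = 1247 ≡ 32 (mod 45).
Then x = 0 + 44·32 = 1408.
Indeed 1408 ≡ 0 (mod 44) and 1408 ≡ 58 (mod 90).

x = 1408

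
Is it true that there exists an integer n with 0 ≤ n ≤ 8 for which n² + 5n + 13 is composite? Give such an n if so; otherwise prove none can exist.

n = 4

At n = 4: 4² + 5·4 + 13 = 49 = 7·7, which is composite.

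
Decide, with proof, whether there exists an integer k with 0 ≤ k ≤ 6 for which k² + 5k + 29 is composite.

At k = 4: 4² + 5·4 + 29 = 65 = 5·13, which is composite.

k = 4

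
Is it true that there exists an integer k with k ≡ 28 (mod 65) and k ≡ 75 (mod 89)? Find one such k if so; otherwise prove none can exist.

k = 1588

Since 65 and 89 share no common factor, CRT says the pair of congruences has a solution (unique mod 5785).
Write k = 28 + 65t and require 28 + 65t ≡ 75 (mod 89), i.e. 65t ≡ 47 (mod 89).
Invert 65 mod 89 by the Euclidean algorithm: 89 = 1·65 + 24, 65 = 2·24 + 17, 24 = 1·17 + 7, 17 = 2·7 + 3, 7 = 2·3 + 1, 3 = 3·1 + 0; back-substituting, 1 = 7 − 2·3 = 7 − 2·(17 − 2·7) = −2·17 + 5·7 = −2·17 + 5·(24 − 1·17) = 5·24 − 7·17 = 5·24 − 7·(65 − 2·24) = −7·65 + 19·24 = −7·65 + 19·(89 − 1·65) = 19·89 − 26·65. Hence 65·(-26) ≡ 1, so 65⁻¹ ≡ -26 ≡ 63 (mod 89).
Therefore t ≡ 63·47 = 2961 ≡ 24 (mod 89).
With t = 24: k = 28 + 65·24 = 1588.
Verify: 1588 = 24·65 + 28 and 1588 = 17·89 + 75. ✓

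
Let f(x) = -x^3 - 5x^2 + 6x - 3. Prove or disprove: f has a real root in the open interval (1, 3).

f(1) = -3 and f(3) = -57, both negative, so a sign-change argument is unavailable; we show f keeps this sign on the whole interval.
Shift to the endpoint 1: with x = 1 + u (0 < u < 2), one computes f(1 + u) = -u^3 - 8u^2 - 7u - 3.
All 4 nonzero coefficients of this polynomial in u are negative; hence for u > 0 the value is a sum of negative terms (the constant -3 among them).
Therefore f(x) < 0 throughout (1, 3), and f has no zero there.

No such root exists.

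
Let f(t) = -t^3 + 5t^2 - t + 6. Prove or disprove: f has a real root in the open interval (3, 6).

Such a root exists.

f(3) = 21 and f(6) = -36, which have opposite signs.
Since f is a polynomial it is continuous on [3, 6].
By the Intermediate Value Theorem, f takes the value 0 somewhere in the open interval.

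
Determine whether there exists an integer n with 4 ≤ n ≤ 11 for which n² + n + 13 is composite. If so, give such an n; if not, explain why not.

n = 7

At n = 7: 7² + 7 + 13 = 69 = 3·23, which is composite.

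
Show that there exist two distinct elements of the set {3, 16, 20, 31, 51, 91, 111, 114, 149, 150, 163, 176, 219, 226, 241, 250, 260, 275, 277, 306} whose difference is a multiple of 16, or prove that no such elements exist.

3 mod 16 = 3 and 51 mod 16 = 3, so 51 − 3 = 48 = 3·16.

The pair (3, 51) works.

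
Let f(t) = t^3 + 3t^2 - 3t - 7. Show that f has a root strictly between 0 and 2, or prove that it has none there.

f(0) = -7 and f(2) = 7, which have opposite signs.
f is continuous everywhere (it is a polynomial), in particular on [0, 2].
By the Intermediate Value Theorem, f takes the value 0 somewhere in the open interval.

Such a root exists.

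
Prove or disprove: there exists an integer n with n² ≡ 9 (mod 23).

Take n = 20. Then 20² = 400 = 17·23 + 9, so 20² ≡ 9 (mod 23).

n = 20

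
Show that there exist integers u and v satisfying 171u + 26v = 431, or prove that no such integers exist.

171 and 26 are coprime, so 171u + 26v ranges over all of ℤ.
Run the Euclidean algorithm on 171 and 26: 171 = 6·26 + 15, 26 = 1·15 + 11, 15 = 1·11 + 4, 11 = 2·4 + 3, 4 = 1·3 + 1, 3 = 3·1 + 0.
Unwinding: 1 = 4 − 1·3 = 4 − (11 − 2·4) = −11 + 3·4 = −11 + 3·(15 − 1·11) = 3·15 − 4·11 = 3·15 − 4·(26 − 1·15) = −4·26 + 7·15 = −4·26 + 7·(171 − 6·26) = 7·171 − 46·26, i.e. 171·7 + 26·(-46) = 1.
Times 431: 171·3017 + 26·(-19826) = 431, so (3017, -19826) solves it.
The general solution is u = 3017 + 26k, v = -19826 − 171k; taking k = -116 gives the smaller pair u = 1, v = 10.
Indeed 171·1 + 26·10 = 171 + 260 = 431.

u = 1, v = 10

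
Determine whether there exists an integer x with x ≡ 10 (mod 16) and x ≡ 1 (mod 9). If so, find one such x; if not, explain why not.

x = 10

Since 16 and 9 share no common factor, CRT says the pair of congruences has a solution (unique mod 144).
Any solution of the first congruence is x = 10 + 16t; substituting into the second, 16t ≡ 1 − 10 ≡ 0 (mod 9).
16 ≡ 7 (mod 9), so this reads 7t ≡ 0 (mod 9). t = 0 satisfies this.
Taking t = 0 gives x = 10 + 16·0 = 10.
Indeed 10 ≡ 10 (mod 16) and 10 ≡ 1 (mod 9).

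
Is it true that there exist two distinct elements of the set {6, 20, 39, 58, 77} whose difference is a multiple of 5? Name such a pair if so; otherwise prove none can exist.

No, no such pair exists.

Reduce each element modulo 5: 6↦1, 20↦0, 39↦4, 58↦3, 77↦2.
No residue repeats among the 5 elements, so no pair has difference ≡ 0 (mod 5).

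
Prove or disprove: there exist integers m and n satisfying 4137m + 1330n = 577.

No, no such integers exist.

Any value of 4137m + 1330n is a multiple of gcd(4137, 1330) = 7.
But 577 is not a multiple of 7 (it leaves remainder 3).
So the equation is unsolvable over ℤ.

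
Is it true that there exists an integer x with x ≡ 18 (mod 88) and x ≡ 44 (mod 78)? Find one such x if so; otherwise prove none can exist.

Here gcd(88, 78) = 2, and both 18 and 44 leave remainder 0 mod 2, so the system is consistent.
Put x = 18 + 88t, so we need 88t ≡ 26 (mod 78), equivalently (divide by 2) 44t ≡ 13 (mod 39).
44 ≡ 5 (mod 39), so this reads 5t ≡ 13 (mod 39). To invert 5 modulo 39: 39 = 7·5 + 4, 5 = 1·4 + 1, 4 = 4·1 + 0, and unwinding, 1 = 5 − 1·4 = 5 − (39 − 7·5) = −39 + 8·5. Thus 5⁻¹ ≡ 8 (mod 39).
Multiplying by 8: t ≡ 8·13 = 104 ≡ 26 (mod 39).
Then x = 18 + 88·26 = 2306.
Check: 2306 mod 88 = 18, 2306 mod 78 = 44. ✓

x = 2306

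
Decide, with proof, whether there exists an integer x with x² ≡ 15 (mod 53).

x = 42

Take x = 42. Then 42² = 1764 = 33·53 + 15, so 42² ≡ 15 (mod 53).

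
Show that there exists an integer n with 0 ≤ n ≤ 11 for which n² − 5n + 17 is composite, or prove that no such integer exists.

There is no such integer n in that range.

The values for n = 0, 1, …, 11 are 17, 13, 11, 11, 13, 17, 23, 31, 41, 53, 67, 83, and each of these is prime.
So no value in the range makes the expression composite.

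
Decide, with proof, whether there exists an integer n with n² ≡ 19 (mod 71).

n = 44

Take n = 44. Then 44² = 1936 = 27·71 + 19, so 44² ≡ 19 (mod 71).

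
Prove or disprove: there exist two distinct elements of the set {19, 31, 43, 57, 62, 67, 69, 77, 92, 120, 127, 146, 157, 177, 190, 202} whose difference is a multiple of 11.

43 and 120 are such a pair.

Reduce each element mod 11: 19↦8, 31↦9, 43↦10, 57↦2, 62↦7, 67↦1, 69↦3, 77↦0, 92↦4, 120↦10, 127↦6, 146↦3, 157↦3, 177↦1, 190↦3, 202↦4. The residue 10 repeats (at 43 and 120), and 120 − 43 = 77 = 7·11.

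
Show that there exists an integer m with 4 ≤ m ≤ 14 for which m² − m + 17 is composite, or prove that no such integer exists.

The values for m = 4, 5, …, 14 are 29, 37, 47, 59, 73, 89, 107, 127, 149, 173, 199, and each of these is prime.
So no value in the range makes the expression composite.

There is no such integer m in that range.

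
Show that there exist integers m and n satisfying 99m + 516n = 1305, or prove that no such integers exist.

m = 107, n = -18

gcd(99, 516) = 3, and 3 divides 1305, so integer solutions exist.
Dividing through by 3 reduces the equation to 33m + 172n = 435.
Euclidean algorithm: 172 = 5·33 + 7, 33 = 4·7 + 5, 7 = 1·5 + 2, 5 = 2·2 + 1, 2 = 2·1 + 0.
Working back up the chain: 1 = 5 − 2·2 = 5 − 2·(7 − 1·5) = −2·7 + 3·5 = −2·7 + 3·(33 − 4·7) = 3·33 − 14·7 = 3·33 − 14·(172 − 5·33) = −14·172 + 73·33. So 33·73 + 172·(-14) = 1.
Times 435: 33·31755 + 172·(-6090) = 435, so (31755, -6090) solves it.
The general solution is m = 31755 + 172k, n = -6090 − 33k; taking k = -184 gives the smaller pair m = 107, n = -18.
Check: 99·107 + 516·(-18) = 10593 − 9288 = 1305. ✓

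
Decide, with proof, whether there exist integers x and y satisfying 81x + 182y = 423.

Since gcd(81, 182) = 1, every integer is an integer combination of 81 and 182.
Dividing repeatedly: 182 = 2·81 + 20, 81 = 4·20 + 1, 20 = 20·1 + 0.
Working back up the chain: 1 = 81 − 4·20 = 81 − 4·(182 − 2·81) = −4·182 + 9·81. So 81·9 + 182·(-4) = 1.
Times 423: 81·3807 + 182·(-1692) = 423, so (3807, -1692) solves it.
Shifting by a multiple of (182, −81) keeps it a solution: x = 3807 − 20·182 = 167, y = -1692 + 20·81 = -72.
Check: 81·167 + 182·(-72) = 13527 − 13104 = 423. ✓

x = 167, y = -72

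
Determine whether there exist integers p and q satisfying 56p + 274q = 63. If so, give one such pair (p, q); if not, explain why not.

gcd(56, 274) = 2, so every integer of the form 56p + 274q is a multiple of 2.
However 63 leaves remainder 1 on division by 2.
Therefore 56p + 274q = 63 has no solution in integers.

No such integers exist.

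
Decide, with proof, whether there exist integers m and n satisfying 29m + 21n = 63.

m = 0, n = 3

29 and 21 are coprime, so 29m + 21n ranges over all of ℤ.
Run the Euclidean algorithm on 29 and 21: 29 = 1·21 + 8, 21 = 2·8 + 5, 8 = 1·5 + 3, 5 = 1·3 + 2, 3 = 1·2 + 1, 2 = 2·1 + 0.
Working back up the chain: 1 = 3 − 1·2 = 3 − (5 − 1·3) = −5 + 2·3 = −5 + 2·(8 − 1·5) = 2·8 − 3·5 = 2·8 − 3·(21 − 2·8) = −3·21 + 8·8 = −3·21 + 8·(29 − 1·21) = 8·29 − 11·21. So 29·8 + 21·(-11) = 1.
Multiplying through by 63: m = 8·63 = 504, n = (-11)·63 = -693 is a solution.
Subtracting 24·21 from m and adding 24·29 to n gives the tidier solution (0, 3).
Indeed 29·0 + 21·3 = 0 + 63 = 63.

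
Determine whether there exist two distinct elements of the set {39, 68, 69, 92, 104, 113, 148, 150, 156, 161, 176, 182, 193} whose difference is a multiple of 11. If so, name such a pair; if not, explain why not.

39 mod 11 = 6 and 182 mod 11 = 6, so 182 − 39 = 143 = 13·11.

The pair (39, 182) works.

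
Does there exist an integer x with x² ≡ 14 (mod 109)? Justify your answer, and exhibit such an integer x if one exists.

There is no such integer.

Apply Euler's criterion with the prime 109: 14 is a quadratic residue iff 14^54 ≡ 1 (mod 109), and a non-residue iff it is ≡ −1.
Repeated squaring mod 109: 14^2 = 196 ≡ 87; 14^4 ≡ 87² = 7569 ≡ 48; 14^8 ≡ 48² = 2304 ≡ 15; 14^16 ≡ 15² = 225 ≡ 7; 14^32 ≡ 7² = 49 ≡ 49.
Since 54 = 32 + 16 + 4 + 2, 14^54 ≡ 49 · 7 · 48 · 87; multiplying out mod 109: 49·7 = 343 ≡ 16, then 16·48 = 768 ≡ 5, then 5·87 = 435 ≡ 108. Thus 14^54 ≡ 108 ≡ −1 (mod 109).
By Euler's criterion 14 is a quadratic non-residue mod 109: no x satisfies x² ≡ 14 (mod 109).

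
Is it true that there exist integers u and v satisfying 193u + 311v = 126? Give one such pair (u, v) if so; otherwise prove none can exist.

193 and 311 are coprime, so 193u + 311v ranges over all of ℤ.
Euclidean algorithm: 311 = 1·193 + 118, 193 = 1·118 + 75, 118 = 1·75 + 43, 75 = 1·43 + 32, 43 = 1·32 + 11, 32 = 2·11 + 10, 11 = 1·10 + 1, 10 = 10·1 + 0.
Working back up the chain: 1 = 11 − 1·10 = 11 − (32 − 2·11) = −32 + 3·11 = −32 + 3·(43 − 1·32) = 3·43 − 4·32 = 3·43 − 4·(75 − 1·43) = −4·75 + 7·43 = −4·75 + 7·(118 − 1·75) = 7·118 − 11·75 = 7·118 − 11·(193 − 1·118) = −11·193 + 18·118 = −11·193 + 18·(311 − 1·193) = 18·311 − 29·193. So 193·(-29) + 311·18 = 1.
Times 126: 193·(-3654) + 311·2268 = 126, so (-3654, 2268) solves it.
The general solution is u = -3654 + 311k, v = 2268 − 193k; taking k = 12 gives the smaller pair u = 78, v = -48.
Check: 193·78 + 311·(-48) = 15054 − 14928 = 126. ✓

u = 78, v = -48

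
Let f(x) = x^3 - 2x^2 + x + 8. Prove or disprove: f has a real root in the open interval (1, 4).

No such root exists.

The endpoint values f(1) = 8 and f(4) = 44 are both positive. Claim: f(x) > 0 for every x in (1, 4).
Substitute x = 1 + u, where 0 < u < 3 on the interval. Expanding, f(1 + u) = u^3 + u^2 + 8.
All 3 nonzero coefficients of this polynomial in u are positive; hence for u > 0 the value is a sum of positive terms (the constant 8 among them).
Therefore f(x) > 0 throughout (1, 4), and f has no zero there.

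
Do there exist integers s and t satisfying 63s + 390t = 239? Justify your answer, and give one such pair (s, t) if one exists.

Both 63 and 390 are divisible by gcd(63, 390) = 3, hence so is any combination 63s + 390t.
But 239 is not a multiple of 3 (it leaves remainder 2).
Therefore 63s + 390t = 239 has no solution in integers.

There are no such integers.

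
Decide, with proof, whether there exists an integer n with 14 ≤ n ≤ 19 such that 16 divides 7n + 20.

There is no such integer n in that range.

The values of 7n + 20 for n = 14, 15, …, 19 are 118, 125, 132, 139, 146, 153; reduced mod 16 these are 6, 13, 4, 11, 2, 9.
None is 0, so 16 never divides 7n + 20 on this range.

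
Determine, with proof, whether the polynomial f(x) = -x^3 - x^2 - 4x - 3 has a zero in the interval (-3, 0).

Such a root exists.

f(-3) = 27 and f(0) = -3, which have opposite signs.
f is continuous everywhere (it is a polynomial), in particular on [-3, 0].
By the Intermediate Value Theorem f must vanish at some point of (-3, 0).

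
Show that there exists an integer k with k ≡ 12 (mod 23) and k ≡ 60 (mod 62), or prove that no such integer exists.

The moduli 23 and 62 are coprime, so by the Chinese Remainder Theorem a unique solution modulo 1426 exists.
Any solution of the first congruence is k = 12 + 23t; substituting into the second, 23t ≡ 60 − 12 ≡ 48 (mod 62).
Invert 23 mod 62 by the Euclidean algorithm: 62 = 2·23 + 16, 23 = 1·16 + 7, 16 = 2·7 + 2, 7 = 3·2 + 1, 2 = 2·1 + 0; back-substituting, 1 = 7 − 3·2 = 7 − 3·(16 − 2·7) = −3·16 + 7·7 = −3·16 + 7·(23 − 1·16) = 7·23 − 10·16 = 7·23 − 10·(62 − 2·23) = −10·62 + 27·23. Hence 23·27 ≡ 1, so 23⁻¹ ≡ 27 (mod 62).
Therefore t ≡ 27·48 = 1296 ≡ 56 (mod 62).
Taking t = 56 gives k = 12 + 23·56 = 1300.
Check: 1300 mod 23 = 12, 1300 mod 62 = 60. ✓

k = 1300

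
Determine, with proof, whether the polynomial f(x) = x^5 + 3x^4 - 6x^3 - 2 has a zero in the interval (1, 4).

f(1) = -4 and f(4) = 1406, which have opposite signs.
Since f is a polynomial it is continuous on [1, 4].
By the Intermediate Value Theorem, f takes the value 0 somewhere in the open interval.

Such a root exists.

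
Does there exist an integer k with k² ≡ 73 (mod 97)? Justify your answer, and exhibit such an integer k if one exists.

k = 48

k = 48 works: 48² = 2304, and 2304 − 73 = 2231 = 23·97.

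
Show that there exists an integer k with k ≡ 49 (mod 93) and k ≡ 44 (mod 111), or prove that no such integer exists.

No such integer exists.

Both moduli are multiples of 3 = gcd(93, 111), so any solution would satisfy k ≡ 49 and k ≡ 44 modulo 3 simultaneously.
These are incompatible: 49 − 44 = 5 is not divisible by 3.
So no integer satisfies both congruences.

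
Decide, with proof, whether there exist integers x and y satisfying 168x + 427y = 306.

Any value of 168x + 427y is a multiple of gcd(168, 427) = 7.
But 306 = 7·43 + 5, so 7 ∤ 306.
So the equation is unsolvable over ℤ.

No such integers exist.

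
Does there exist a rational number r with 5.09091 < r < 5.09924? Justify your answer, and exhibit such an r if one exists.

r = 107/21

Scale by 21: the interval becomes (106.90911, 107.08404), which contains the integer 107.
So r = 107/21 works: it is a ratio of integers, and dividing 21·5.09091 < 107 < 21·5.09924 through by 21 gives 5.09091 < 107/21 < 5.09924.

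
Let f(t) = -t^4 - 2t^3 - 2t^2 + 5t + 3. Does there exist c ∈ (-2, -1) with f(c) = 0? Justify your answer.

f(-2) = -15 and f(-1) = -3, both negative, so a sign-change argument is unavailable; we show f keeps this sign on the whole interval.
Substitute t = -1 − u, where 0 < u < 1 on the interval. Expanding, f(-1 − u) = -u^4 - 2u^3 - 2u^2 - 7u - 3.
The nonzero coefficients here are all negative, so for u > 0 every term is negative (or zero), and the constant term -3 is strictly negative.
Therefore f(t) < 0 throughout (-2, -1), and f has no zero there.

f has no root in that interval.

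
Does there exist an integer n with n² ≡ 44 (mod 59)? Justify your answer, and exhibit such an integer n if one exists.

No, no such integer exists.

Apply Euler's criterion with the prime 59: 44 is a quadratic residue iff 44^29 ≡ 1 (mod 59), and a non-residue iff it is ≡ −1.
Squaring successively (mod 59): 44^2 = 1936 ≡ 48; 44^4 ≡ 48² = 2304 ≡ 3; 44^8 ≡ 3² = 9 ≡ 9; 44^16 ≡ 9² = 81 ≡ 22.
Since 29 = 16 + 8 + 4 + 1, 44^29 ≡ 22 · 9 · 3 · 44; multiplying out mod 59: 22·9 = 198 ≡ 21, then 21·3 = 63 ≡ 4, then 4·44 = 176 ≡ 58. Thus 44^29 ≡ 58 ≡ −1 (mod 59).
By Euler's criterion 44 is a quadratic non-residue mod 59: no n satisfies n² ≡ 44 (mod 59).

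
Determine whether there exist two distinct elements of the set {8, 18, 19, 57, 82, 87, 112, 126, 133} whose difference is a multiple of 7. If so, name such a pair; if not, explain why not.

8 mod 7 = 1 and 57 mod 7 = 1, so 57 − 8 = 49 = 7·7.

8 and 57 are such a pair.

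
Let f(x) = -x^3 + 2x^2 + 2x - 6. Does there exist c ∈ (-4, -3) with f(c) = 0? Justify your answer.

No.

f(-4) = 82 and f(-3) = 33, both positive, so a sign-change argument is unavailable; we show f keeps this sign on the whole interval.
Substitute x = -3 − u, where 0 < u < 1 on the interval. Expanding, f(-3 − u) = u^3 + 11u^2 + 37u + 33.
The nonzero coefficients here are all positive, so for u > 0 every term is positive (or zero), and the constant term 33 is strictly positive.
So f is strictly positive on (-4, -3); no root exists in the interval.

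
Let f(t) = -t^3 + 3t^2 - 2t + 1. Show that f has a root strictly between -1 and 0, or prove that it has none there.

f(-1) = 7 and f(0) = 1, both positive, so a sign-change argument is unavailable; we show f keeps this sign on the whole interval.
Substitute t = −u, where 0 < u < 1 on the interval. Expanding, f(−u) = u^3 + 3u^2 + 2u + 1.
The nonzero coefficients here are all positive, so for u > 0 every term is positive (or zero), and the constant term 1 is strictly positive.
So f is strictly positive on (-1, 0); no root exists in the interval.

f has no root in that interval.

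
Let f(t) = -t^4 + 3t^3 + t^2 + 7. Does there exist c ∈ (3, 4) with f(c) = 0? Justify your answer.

Yes, such a c exists.

f(3) = 16 and f(4) = -41, which have opposite signs.
As a polynomial, f is continuous on every closed interval.
By the Intermediate Value Theorem, f takes the value 0 somewhere in the open interval.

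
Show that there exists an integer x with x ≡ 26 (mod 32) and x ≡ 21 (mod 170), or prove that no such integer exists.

There is no such integer.

Reduce both congruences modulo 2, which divides 32 and 170: they say x ≡ 26 (mod 2) and x ≡ 21 (mod 2).
These are incompatible: 26 − 21 = 5 is not divisible by 2.
Therefore no such x exists.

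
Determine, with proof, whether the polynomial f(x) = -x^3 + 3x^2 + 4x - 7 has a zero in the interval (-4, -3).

The endpoint values f(-4) = 89 and f(-3) = 35 are both positive. Claim: f(x) > 0 for every x in (-4, -3).
Substitute x = -3 − u, where 0 < u < 1 on the interval. Expanding, f(-3 − u) = u^3 + 12u^2 + 41u + 35.
All 4 nonzero coefficients of this polynomial in u are positive; hence for u > 0 the value is a sum of positive terms (the constant 35 among them).
Therefore f(x) > 0 throughout (-4, -3), and f has no zero there.

No such root exists.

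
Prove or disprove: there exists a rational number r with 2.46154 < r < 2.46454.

r = 69/28

Multiplying by 28: 28·2.46154 = 68.92312 and 28·2.46454 = 69.00712, so the integer 69 lies strictly between them.
Hence 69/28 is a rational number with 2.46154 < 69/28 < 2.46454.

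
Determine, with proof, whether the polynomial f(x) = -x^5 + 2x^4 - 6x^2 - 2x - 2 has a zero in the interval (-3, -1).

f(-3) = 355 and f(-1) = -3, which have opposite signs.
Since f is a polynomial it is continuous on [-3, -1].
By the Intermediate Value Theorem, f takes the value 0 somewhere in the open interval.

Such a root exists.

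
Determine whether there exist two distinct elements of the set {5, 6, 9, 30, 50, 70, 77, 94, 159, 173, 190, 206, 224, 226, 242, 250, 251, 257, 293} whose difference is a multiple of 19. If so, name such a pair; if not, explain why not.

Reduce each element modulo 19: 5↦5, 6↦6, 9↦9, 30↦11, 50↦12, 70↦13, 77↦1, 94↦18, 159↦7, 173↦2, 190↦0, 206↦16, 224↦15, 226↦17, 242↦14, 250↦3, 251↦4, 257↦10, 293↦8.
No residue repeats among the 19 elements, so no pair has difference ≡ 0 (mod 19).

No, no such pair exists.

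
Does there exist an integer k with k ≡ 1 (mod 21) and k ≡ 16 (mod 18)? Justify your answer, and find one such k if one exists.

k = 106

gcd(21, 18) = 3. A simultaneous solution exists iff 1 ≡ 16 (mod 3); here 1 mod 3 = 1 = 16 mod 3, so it does.
List candidates k ≡ 1 (mod 21): 1, 22, 43, 64, 85, 106. Modulo 18 these are 1, 4, 7, 10, 13, 16; 106 gives 16 as required.
Indeed 106 ≡ 1 (mod 21) and 106 ≡ 16 (mod 18).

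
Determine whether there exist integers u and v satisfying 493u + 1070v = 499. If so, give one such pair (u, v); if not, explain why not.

Since gcd(493, 1070) = 1, every integer is an integer combination of 493 and 1070.
Dividing repeatedly: 1070 = 2·493 + 84, 493 = 5·84 + 73, 84 = 1·73 + 11, 73 = 6·11 + 7, 11 = 1·7 + 4, 7 = 1·4 + 3, 4 = 1·3 + 1, 3 = 3·1 + 0.
Back-substituting, 1 = 4 − 1·3 = 4 − (7 − 1·4) = −7 + 2·4 = −7 + 2·(11 − 1·7) = 2·11 − 3·7 = 2·11 − 3·(73 − 6·11) = −3·73 + 20·11 = −3·73 + 20·(84 − 1·73) = 20·84 − 23·73 = 20·84 − 23·(493 − 5·84) = −23·493 + 135·84 = −23·493 + 135·(1070 − 2·493) = 135·1070 − 293·493; that is, 493·(-293) + 1070·135 = 1.
Scaling by 499 gives the particular solution (u, v) = (-146207, 67365).
Adding 137·1070 to u and subtracting 137·493 from v gives the tidier solution (383, -176).
Check: 493·383 + 1070·(-176) = 188819 − 188320 = 499. ✓

u = 383, v = -176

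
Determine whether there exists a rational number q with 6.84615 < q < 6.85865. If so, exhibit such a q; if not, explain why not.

q = 48/7

Look for a denominator N such that an integer falls strictly between N·6.84615 and N·6.85865. N = 7 works: 7·6.84615 = 47.92305 < 48 < 48.01055 = 7·6.85865.
So q = 48/7 works: it is a ratio of integers, and dividing 7·6.84615 < 48 < 7·6.85865 through by 7 gives 6.84615 < 48/7 < 6.85865.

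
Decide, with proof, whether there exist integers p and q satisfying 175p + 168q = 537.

There are no such integers.

gcd(175, 168) = 7, so every integer of the form 175p + 168q is a multiple of 7.
But 537 = 7·76 + 5, so 7 ∤ 537.
So the equation is unsolvable over ℤ.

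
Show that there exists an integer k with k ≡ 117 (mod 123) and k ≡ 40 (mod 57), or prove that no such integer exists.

There is no such integer.

Both moduli are multiples of 3 = gcd(123, 57), so any solution would satisfy k ≡ 117 and k ≡ 40 modulo 3 simultaneously.
But 117 mod 3 = 0 while 40 mod 3 = 1, a contradiction.
So no integer satisfies both congruences.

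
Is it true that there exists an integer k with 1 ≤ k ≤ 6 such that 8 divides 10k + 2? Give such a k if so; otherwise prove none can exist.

Scanning upward from k = 1 gives 12, 22, none divisible by 8. k = 3 works, since 10·3 + 2 = 32 = 4·8.

k = 3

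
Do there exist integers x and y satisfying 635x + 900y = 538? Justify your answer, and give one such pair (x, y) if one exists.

Any value of 635x + 900y is a multiple of gcd(635, 900) = 5.
However 538 leaves remainder 3 on division by 5.
So the equation is unsolvable over ℤ.

There are no such integers.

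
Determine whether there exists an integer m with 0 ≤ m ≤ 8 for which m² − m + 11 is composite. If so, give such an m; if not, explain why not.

There is no such integer m in that range.

The values for m = 0, 1, …, 8 are 11, 11, 13, 17, 23, 31, 41, 53, 67, and each of these is prime.
So no value in the range makes the expression composite.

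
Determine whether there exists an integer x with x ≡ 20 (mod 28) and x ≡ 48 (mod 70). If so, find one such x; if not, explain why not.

x = 48

gcd(28, 70) = 14. A simultaneous solution exists iff 20 ≡ 48 (mod 14); here 20 mod 14 = 6 = 48 mod 14, so it does.
List candidates x ≡ 20 (mod 28): 20, 48. Modulo 70 these are 20, 48; 48 gives 48 as required.
Check: 48 mod 28 = 20, 48 mod 70 = 48. ✓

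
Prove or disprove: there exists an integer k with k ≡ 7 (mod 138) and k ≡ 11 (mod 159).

There is no such integer.

Both moduli are multiples of 3 = gcd(138, 159), so any solution would satisfy k ≡ 7 and k ≡ 11 modulo 3 simultaneously.
These are incompatible: 7 − 11 = -4 is not divisible by 3.
Hence the system has no solution.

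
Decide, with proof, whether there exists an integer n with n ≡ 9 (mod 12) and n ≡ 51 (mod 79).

n = 525

Since 12 and 79 share no common factor, CRT says the pair of congruences has a solution (unique mod 948).
Write n = 9 + 12t and require 9 + 12t ≡ 51 (mod 79), i.e. 12t ≡ 42 (mod 79).
Note 12·33 = 396 ≡ 1 (mod 79) (as 396 − 1 = 5·79), so 12⁻¹ ≡ 33.
Therefore t ≡ 33·42 = 1386 ≡ 43 (mod 79).
With t = 43: n = 9 + 12·43 = 525.
Check: 525 mod 12 = 9, 525 mod 79 = 51. ✓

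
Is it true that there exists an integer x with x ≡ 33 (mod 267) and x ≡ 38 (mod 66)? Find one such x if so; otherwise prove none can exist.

No, no such integer exists.

Both moduli are multiples of 3 = gcd(267, 66), so any solution would satisfy x ≡ 33 and x ≡ 38 modulo 3 simultaneously.
But 33 mod 3 = 0 while 38 mod 3 = 2, a contradiction.
Therefore no such x exists.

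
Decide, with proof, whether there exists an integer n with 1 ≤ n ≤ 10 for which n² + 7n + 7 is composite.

At n = 6: 6² + 7·6 + 7 = 85 = 5·17, which is composite.

n = 6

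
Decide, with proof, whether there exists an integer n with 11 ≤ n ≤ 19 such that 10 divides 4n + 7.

No such integer n in that range exists.

For n = 11, 12, …, 19 the values of 4n + 7 modulo 10 are 1, 5, 9, 3, 7, 1, 5, 9, 3 respectively.
The residue 0 does not occur, so no n in [11, 19] makes 4n + 7 a multiple of 10.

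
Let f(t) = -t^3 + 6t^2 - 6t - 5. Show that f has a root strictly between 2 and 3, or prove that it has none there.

Such a root exists.

f(2) = -1 and f(3) = 4, which have opposite signs.
f is continuous everywhere (it is a polynomial), in particular on [2, 3].
By the Intermediate Value Theorem, f takes the value 0 somewhere in the open interval.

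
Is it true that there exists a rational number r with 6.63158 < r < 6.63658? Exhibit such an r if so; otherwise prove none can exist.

Multiplying by 11: 11·6.63158 = 72.94738 and 11·6.63658 = 73.00238, so the integer 73 lies strictly between them.
Dividing back, 6.63158 < 73/11 < 6.63658, and 73/11 is rational.

r = 73/11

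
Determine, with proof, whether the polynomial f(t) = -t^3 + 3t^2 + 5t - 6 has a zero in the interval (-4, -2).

No such root exists.

f(-4) = 86 and f(-2) = 4, both positive, so a sign-change argument is unavailable; we show f keeps this sign on the whole interval.
Substitute t = -2 − u, where 0 < u < 2 on the interval. Expanding, f(-2 − u) = u^3 + 9u^2 + 19u + 4.
All 4 nonzero coefficients of this polynomial in u are positive; hence for u > 0 the value is a sum of positive terms (the constant 4 among them).
So f is strictly positive on (-4, -2); no root exists in the interval.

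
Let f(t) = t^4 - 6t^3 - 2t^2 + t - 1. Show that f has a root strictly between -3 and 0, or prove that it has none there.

Yes, f has a root in the interval.

f(-3) = 221 and f(0) = -1, which have opposite signs.
Since f is a polynomial it is continuous on [-3, 0].
By the Intermediate Value Theorem, f takes the value 0 somewhere in the open interval.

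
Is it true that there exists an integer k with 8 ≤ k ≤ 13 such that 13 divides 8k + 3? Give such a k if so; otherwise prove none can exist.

k = 11

k = 11 works, since 8·11 + 3 = 91 = 7·13.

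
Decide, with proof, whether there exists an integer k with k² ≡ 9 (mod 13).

k = 3

Take k = 3. Then 3² = 9, and since 0 ≤ 9 < 13 this is already reduced: 3² ≡ 9 (mod 13).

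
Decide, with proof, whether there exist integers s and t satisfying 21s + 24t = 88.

Both 21 and 24 are divisible by gcd(21, 24) = 3, hence so is any combination 21s + 24t.
However 88 leaves remainder 1 on division by 3.
Hence no integers s, t satisfy the equation.

No such integers exist.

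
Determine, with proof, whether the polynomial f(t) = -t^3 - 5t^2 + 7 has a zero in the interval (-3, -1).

Such a root exists.

f(-3) = -11 and f(-1) = 3, which have opposite signs.
As a polynomial, f is continuous on every closed interval.
By the Intermediate Value Theorem, f takes the value 0 somewhere in the open interval.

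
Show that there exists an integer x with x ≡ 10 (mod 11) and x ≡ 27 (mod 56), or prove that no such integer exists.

The moduli 11 and 56 are coprime, so by the Chinese Remainder Theorem a unique solution modulo 616 exists.
Any solution of the first congruence is x = 10 + 11t; substituting into the second, 11t ≡ 27 − 10 ≡ 17 (mod 56).
To invert 11 modulo 56: 56 = 5·11 + 1, 11 = 11·1 + 0, and unwinding, 1 = 56 − 5·11. Thus 11⁻¹ ≡ -5 ≡ 51 (mod 56).
Multiplying by 51: t ≡ 51·17 = 867 ≡ 27 (mod 56).
Taking t = 27 gives x = 10 + 11·27 = 307.
Verify: 307 = 27·11 + 10 and 307 = 5·56 + 27. ✓

x = 307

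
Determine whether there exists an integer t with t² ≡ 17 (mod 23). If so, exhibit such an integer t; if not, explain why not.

No such integer exists.

Apply Euler's criterion with the prime 23: 17 is a quadratic residue iff 17^11 ≡ 1 (mod 23), and a non-residue iff it is ≡ −1.
Repeated squaring mod 23: 17^2 = 289 ≡ 13; 17^4 ≡ 13² = 169 ≡ 8; 17^8 ≡ 8² = 64 ≡ 18.
Since 11 = 8 + 2 + 1, 17^11 ≡ 18 · 13 · 17; multiplying out mod 23: 18·13 = 234 ≡ 4, then 4·17 = 68 ≡ 22. Thus 17^11 ≡ 22 ≡ −1 (mod 23).
By Euler's criterion 17 is a quadratic non-residue mod 23: no t satisfies t² ≡ 17 (mod 23).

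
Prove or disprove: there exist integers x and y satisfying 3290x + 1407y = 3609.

gcd(3290, 1407) = 7, so every integer of the form 3290x + 1407y is a multiple of 7.
But 3609 is not a multiple of 7 (it leaves remainder 4).
Hence no integers x, y satisfy the equation.

There are no such integers.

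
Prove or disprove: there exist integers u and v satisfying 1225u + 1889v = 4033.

u = 1203, v = -778

1225 and 1889 are coprime, so 1225u + 1889v ranges over all of ℤ.
Run the Euclidean algorithm on 1889 and 1225: 1889 = 1·1225 + 664, 1225 = 1·664 + 561, 664 = 1·561 + 103, 561 = 5·103 + 46, 103 = 2·46 + 11, 46 = 4·11 + 2, 11 = 5·2 + 1, 2 = 2·1 + 0.
Unwinding: 1 = 11 − 5·2 = 11 − 5·(46 − 4·11) = −5·46 + 21·11 = −5·46 + 21·(103 − 2·46) = 21·103 − 47·46 = 21·103 − 47·(561 − 5·103) = −47·561 + 256·103 = −47·561 + 256·(664 − 1·561) = 256·664 − 303·561 = 256·664 − 303·(1225 − 1·664) = −303·1225 + 559·664 = −303·1225 + 559·(1889 − 1·1225) = 559·1889 − 862·1225, i.e. 1225·(-862) + 1889·559 = 1.
Multiplying through by 4033: u = (-862)·4033 = -3476446, v = 559·4033 = 2254447 is a solution.
Adding 1841·1889 to u and subtracting 1841·1225 from v gives the tidier solution (1203, -778).
Check: 1225·1203 + 1889·(-778) = 1473675 − 1469642 = 4033. ✓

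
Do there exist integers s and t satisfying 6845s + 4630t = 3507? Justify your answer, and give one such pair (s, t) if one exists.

Any value of 6845s + 4630t is a multiple of gcd(6845, 4630) = 5.
But 3507 = 5·701 + 2, so 5 ∤ 3507.
Therefore 6845s + 4630t = 3507 has no solution in integers.

No, no such integers exist.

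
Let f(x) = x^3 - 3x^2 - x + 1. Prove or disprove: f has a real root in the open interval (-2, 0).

f(-2) = -17 and f(0) = 1, which have opposite signs.
Since f is a polynomial it is continuous on [-2, 0].
By the Intermediate Value Theorem, f takes the value 0 somewhere in the open interval.

Yes, f has a root in the interval.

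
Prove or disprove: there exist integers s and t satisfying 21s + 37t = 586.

Since gcd(21, 37) = 1, every integer is an integer combination of 21 and 37.
Dividing repeatedly: 37 = 1·21 + 16, 21 = 1·16 + 5, 16 = 3·5 + 1, 5 = 5·1 + 0.
Back-substituting, 1 = 16 − 3·5 = 16 − 3·(21 − 1·16) = −3·21 + 4·16 = −3·21 + 4·(37 − 1·21) = 4·37 − 7·21; that is, 21·(-7) + 37·4 = 1.
Scaling by 586 gives the particular solution (s, t) = (-4102, 2344).
The general solution is s = -4102 + 37k, t = 2344 − 21k; taking k = 111 gives the smaller pair s = 5, t = 13.
Indeed 21·5 + 37·13 = 105 + 481 = 586.

s = 5, t = 13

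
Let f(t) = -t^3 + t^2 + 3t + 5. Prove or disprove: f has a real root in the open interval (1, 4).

Such a root exists.

f(1) = 8 and f(4) = -31, which have opposite signs.
Since f is a polynomial it is continuous on [1, 4].
By the Intermediate Value Theorem f must vanish at some point of (1, 4).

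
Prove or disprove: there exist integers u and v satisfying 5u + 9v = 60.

Since gcd(5, 9) = 1, every integer is an integer combination of 5 and 9.
Euclidean algorithm: 9 = 1·5 + 4, 5 = 1·4 + 1, 4 = 4·1 + 0.
Unwinding: 1 = 5 − 1·4 = 5 − (9 − 1·5) = −9 + 2·5, i.e. 5·2 + 9·(-1) = 1.
Multiplying through by 60: u = 2·60 = 120, v = (-1)·60 = -60 is a solution.
The general solution is u = 120 + 9k, v = -60 − 5k; taking k = -13 gives the smaller pair u = 3, v = 5.
Indeed 5·3 + 9·5 = 15 + 45 = 60.

u = 3, v = 5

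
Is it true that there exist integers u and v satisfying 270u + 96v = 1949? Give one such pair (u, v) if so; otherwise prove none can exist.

Both 270 and 96 are divisible by gcd(270, 96) = 6, hence so is any combination 270u + 96v.
However 1949 leaves remainder 5 on division by 6.
Hence no integers u, v satisfy the equation.

There are no such integers.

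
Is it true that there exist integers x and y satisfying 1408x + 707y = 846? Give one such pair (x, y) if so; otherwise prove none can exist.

Since gcd(1408, 707) = 1, every integer is an integer combination of 1408 and 707.
Euclidean algorithm: 1408 = 1·707 + 701, 707 = 1·701 + 6, 701 = 116·6 + 5, 6 = 1·5 + 1, 5 = 5·1 + 0.
Back-substituting, 1 = 6 − 1·5 = 6 − (701 − 116·6) = −701 + 117·6 = −701 + 117·(707 − 1·701) = 117·707 − 118·701 = 117·707 − 118·(1408 − 1·707) = −118·1408 + 235·707; that is, 1408·(-118) + 707·235 = 1.
Multiplying through by 846: x = (-118)·846 = -99828, y = 235·846 = 198810 is a solution.
Adding 142·707 to x and subtracting 142·1408 from y gives the tidier solution (566, -1126).
Check: 1408·566 + 707·(-1126) = 796928 − 796082 = 846. ✓

x = 566, y = -1126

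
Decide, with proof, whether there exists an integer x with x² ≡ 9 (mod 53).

x = 3

Take x = 3. Then 3² = 9, and since 0 ≤ 9 < 53 this is already reduced: 3² ≡ 9 (mod 53).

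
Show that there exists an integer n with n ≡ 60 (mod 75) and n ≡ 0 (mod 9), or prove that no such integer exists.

gcd(75, 9) = 3. A simultaneous solution exists iff 60 ≡ 0 (mod 3); here 60 mod 3 = 0 = 0 mod 3, so it does.
Step through n = 60, 60 + 75, 60 + 2·75, …: the values 60, 135 reduce mod 9 to 6, 0. The value 135 hits 0.
Check: 135 mod 75 = 60, 135 mod 9 = 0. ✓

n = 135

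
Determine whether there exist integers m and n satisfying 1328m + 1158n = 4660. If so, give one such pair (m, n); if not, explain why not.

m = 368, n = -418

Since gcd(1328, 1158) = 2 and 4660 = 2·2330, Bézout's identity guarantees a solution.
Dividing through by 2 reduces the equation to 664m + 579n = 2330.
Run the Euclidean algorithm on 664 and 579: 664 = 1·579 + 85, 579 = 6·85 + 69, 85 = 1·69 + 16, 69 = 4·16 + 5, 16 = 3·5 + 1, 5 = 5·1 + 0.
Working back up the chain: 1 = 16 − 3·5 = 16 − 3·(69 − 4·16) = −3·69 + 13·16 = −3·69 + 13·(85 − 1·69) = 13·85 − 16·69 = 13·85 − 16·(579 − 6·85) = −16·579 + 109·85 = −16·579 + 109·(664 − 1·579) = 109·664 − 125·579. So 664·109 + 579·(-125) = 1.
Times 2330: 664·253970 + 579·(-291250) = 2330, so (253970, -291250) solves it.
Shifting by a multiple of (579, −664) keeps it a solution: m = 253970 − 438·579 = 368, n = -291250 + 438·664 = -418.
Indeed 1328·368 + 1158·(-418) = 488704 − 484044 = 4660.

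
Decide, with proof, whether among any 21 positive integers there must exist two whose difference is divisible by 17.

Each integer lies in one of the 17 residue classes modulo 17.
Placing 21 integers into 17 classes, some class receives at least two — say a and b.
Equal remainders mean a − b ≡ 0 (mod 17), so 17 divides their difference.

Yes, this is always true.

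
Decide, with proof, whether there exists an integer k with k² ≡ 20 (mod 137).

Apply Euler's criterion with the prime 137: 20 is a quadratic residue iff 20^68 ≡ 1 (mod 137), and a non-residue iff it is ≡ −1.
Repeated squaring mod 137: 20^2 = 400 ≡ 126; 20^4 ≡ 126² = 15876 ≡ 121; 20^8 ≡ 121² = 14641 ≡ 119; 20^16 ≡ 119² = 14161 ≡ 50; 20^32 ≡ 50² = 2500 ≡ 34; 20^64 ≡ 34² = 1156 ≡ 60.
Since 68 = 64 + 4, 20^68 ≡ 60 · 121; multiplying out mod 137: 60·121 = 7260 ≡ 136. Thus 20^68 ≡ 136 ≡ −1 (mod 137).
The value −1 means 20 is a non-residue modulo 137, so k² ≡ 20 (mod 137) is impossible.

There is no such integer.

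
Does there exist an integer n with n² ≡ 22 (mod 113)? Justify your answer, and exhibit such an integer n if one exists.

n = 19 works: 19² = 361, and 361 − 22 = 339 = 3·113.

n = 19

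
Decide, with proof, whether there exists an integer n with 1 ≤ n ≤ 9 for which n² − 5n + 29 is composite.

n = 1

At n = 1: 1² − 5·1 + 29 = 25 = 5·5, which is composite.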